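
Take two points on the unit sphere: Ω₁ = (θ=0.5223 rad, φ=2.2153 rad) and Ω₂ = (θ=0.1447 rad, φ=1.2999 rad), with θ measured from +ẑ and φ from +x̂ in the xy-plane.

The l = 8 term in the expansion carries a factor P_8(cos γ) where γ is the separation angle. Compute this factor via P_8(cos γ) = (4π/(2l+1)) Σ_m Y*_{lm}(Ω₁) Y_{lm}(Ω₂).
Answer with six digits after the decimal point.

-0.409464

Summing Y*_{l m}(θ₁,φ₁)·Y_{l m}(θ₂,φ₂) over m ∈ [−8, 8]; prefactor 4π/(2·8+1) = 0.739198:
  [-8]  conj(Y_{8,-8})(Ω₁) = +0.000849-0.001786i ; Y_{8,-8}(Ω₂) = -0.000000+0.000000i ; Δ = +0.000000+0.000000i
  [-7]  conj(Y_{8,-7})(Ω₁) = -0.013465+0.002742i ; Y_{8,-7}(Ω₂) = -0.000003-0.000001i ; Δ = +0.000000+0.000000i
  [-6]  conj(Y_{8,-6})(Ω₁) = +0.044574+0.039525i ; Y_{8,-6}(Ω₂) = +0.000003-0.000046i ; Δ = +0.000002-0.000002i
  [-5]  conj(Y_{8,-5})(Ω₁) = +0.014553-0.179433i ; Y_{8,-5}(Ω₂) = +0.000573-0.000126i ; Δ = -0.000014-0.000105i
  [-4]  conj(Y_{8,-4})(Ω₁) = -0.321367+0.203086i ; Y_{8,-4}(Ω₂) = +0.002593+0.004894i ; Δ = -0.001827-0.001046i
  [-3]  conj(Y_{8,-3})(Ω₁) = +0.481027+0.182552i ; Y_{8,-3}(Ω₂) = -0.028105+0.026611i ; Δ = -0.018377+0.007670i
  [-2]  conj(Y_{8,-2})(Ω₁) = -0.082773-0.285924i ; Y_{8,-2}(Ω₂) = -0.163550-0.098436i ; Δ = -0.014608+0.054911i
  [-1]  conj(Y_{8,-1})(Ω₁) = +0.151615-0.201732i ; Y_{8,-1}(Ω₂) = +0.157535-0.567237i ; Δ = -0.090545-0.117782i
  [+0]  conj(Y_{8,0})(Ω₁) = -0.396834-0.000000i ; Y_{8,0}(Ω₂) = +0.764025+0.000000i ; Δ = -0.303191-0.000000i
  [+1]  conj(Y_{8,1})(Ω₁) = -0.151615-0.201732i ; Y_{8,1}(Ω₂) = -0.157535-0.567237i ; Δ = -0.090545+0.117782i
  [+2]  conj(Y_{8,2})(Ω₁) = -0.082773+0.285924i ; Y_{8,2}(Ω₂) = -0.163550+0.098436i ; Δ = -0.014608-0.054911i
  [+3]  conj(Y_{8,3})(Ω₁) = -0.481027+0.182552i ; Y_{8,3}(Ω₂) = +0.028105+0.026611i ; Δ = -0.018377-0.007670i
  [+4]  conj(Y_{8,4})(Ω₁) = -0.321367-0.203086i ; Y_{8,4}(Ω₂) = +0.002593-0.004894i ; Δ = -0.001827+0.001046i
  [+5]  conj(Y_{8,5})(Ω₁) = -0.014553-0.179433i ; Y_{8,5}(Ω₂) = -0.000573-0.000126i ; Δ = -0.000014+0.000105i
  [+6]  conj(Y_{8,6})(Ω₁) = +0.044574-0.039525i ; Y_{8,6}(Ω₂) = +0.000003+0.000046i ; Δ = +0.000002+0.000002i
  [+7]  conj(Y_{8,7})(Ω₁) = +0.013465+0.002742i ; Y_{8,7}(Ω₂) = +0.000003-0.000001i ; Δ = +0.000000-0.000000i
  [+8]  conj(Y_{8,8})(Ω₁) = +0.000849+0.001786i ; Y_{8,8}(Ω₂) = -0.000000-0.000000i ; Δ = +0.000000-0.000000i
Accumulated sum -0.553930-0.000000i; after 4π/(2l+1) scaling, -0.409464-0.000000i ⇒ P_8 = -0.409464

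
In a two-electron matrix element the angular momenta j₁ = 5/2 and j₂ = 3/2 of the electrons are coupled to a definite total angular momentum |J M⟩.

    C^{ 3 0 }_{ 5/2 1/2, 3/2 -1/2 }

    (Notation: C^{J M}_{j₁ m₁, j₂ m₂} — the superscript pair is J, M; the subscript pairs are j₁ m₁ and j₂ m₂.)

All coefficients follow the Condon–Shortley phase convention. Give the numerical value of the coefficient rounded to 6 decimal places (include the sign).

+√(1/5) ≈ +0.447214

√[7·1!4!2!/8! · 3!2!1!2!3!3!] = √(36/5)
  +(−1)^0/∏(0,1,2,1,2,1)! = 1/4  (running 1/4)
  +(−1)^1/∏(1,0,1,0,3,2)! = -1/12  (running 1/6)
⟨..|..⟩ = √(36/5)·(1/6) = +0.447214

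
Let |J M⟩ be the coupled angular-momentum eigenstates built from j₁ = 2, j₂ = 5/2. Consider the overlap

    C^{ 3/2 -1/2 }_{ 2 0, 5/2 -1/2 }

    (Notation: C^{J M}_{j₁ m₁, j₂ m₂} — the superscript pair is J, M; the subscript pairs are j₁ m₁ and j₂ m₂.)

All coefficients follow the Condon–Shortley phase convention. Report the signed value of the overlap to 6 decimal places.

j₁+j₂−J=3  J+j₁−j₂=1  J−j₁+j₂=2  j₁+j₂+J+1=7
(j₁±m₁, j₂±m₂, J±M) = (2,2,2,3,1,2)
P² = 32/35
sum k=1..2:
  [1] −1/2 = -1/2
  [2] +1/4 = 1/4
S = -1/4
C² = P²·S² = 2/35 ; C = -0.239046

-0.239046  (= −√(2/35))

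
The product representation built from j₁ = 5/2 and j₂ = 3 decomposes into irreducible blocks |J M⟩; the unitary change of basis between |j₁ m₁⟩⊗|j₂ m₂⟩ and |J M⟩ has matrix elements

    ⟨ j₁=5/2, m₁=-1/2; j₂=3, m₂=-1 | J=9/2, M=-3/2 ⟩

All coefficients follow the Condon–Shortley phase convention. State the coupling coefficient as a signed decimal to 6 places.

j₁+j₂−J=1  J+j₁−j₂=4  J−j₁+j₂=5  j₁+j₂+J+1=11
(j₁±m₁, j₂±m₂, J±M) = (2,3,2,4,3,6)
P² = 138240/77
sum k=0..1:
  [0] +1/72 = 1/72
  [1] −1/96 = -1/96
S = 1/288
C² = P²·S² = 5/231 ; C = +0.147122

+√(5/231) ≈ +0.147122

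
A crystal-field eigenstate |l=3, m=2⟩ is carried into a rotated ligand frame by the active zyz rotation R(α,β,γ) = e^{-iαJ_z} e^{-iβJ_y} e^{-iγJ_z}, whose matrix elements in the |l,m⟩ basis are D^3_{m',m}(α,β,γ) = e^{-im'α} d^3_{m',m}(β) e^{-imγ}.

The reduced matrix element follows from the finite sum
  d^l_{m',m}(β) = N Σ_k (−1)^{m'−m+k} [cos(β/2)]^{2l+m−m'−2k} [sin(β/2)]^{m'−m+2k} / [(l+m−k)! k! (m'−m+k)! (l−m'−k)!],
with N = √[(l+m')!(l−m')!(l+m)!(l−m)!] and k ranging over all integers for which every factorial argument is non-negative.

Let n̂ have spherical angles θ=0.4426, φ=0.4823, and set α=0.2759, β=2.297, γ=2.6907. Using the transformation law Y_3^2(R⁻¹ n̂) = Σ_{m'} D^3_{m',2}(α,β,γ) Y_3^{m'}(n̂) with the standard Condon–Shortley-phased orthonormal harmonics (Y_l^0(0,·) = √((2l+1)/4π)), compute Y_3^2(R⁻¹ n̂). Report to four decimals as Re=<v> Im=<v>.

Need the full column D^3_{m',2} for m'=−3..3 at α=0.2759, β=2.2970, γ=2.6907.
cos(β/2)=0.409856, sin(β/2)=0.912150
d^3_{-3,2}: single k=5 term ⇒ +0.633926;  D = -0.100175+0.625961i
d^3_{-2,2}: k∈[4..5] ⇒ +0.581431 -0.575968 = +0.005463;  D = +0.000639+0.005426i
d^3_{-1,2}: k∈[3..4] ⇒ +0.330463 -0.818395 = -0.487932;  D = -0.186909-0.450713i
d^3_{0,2}: k∈[2..3] ⇒ +0.128594 -0.636926 = -0.508332;  D = -0.315273-0.398754i
d^3_{1,2}: k∈[1..2] ⇒ +0.033360 -0.330463 = -0.297104;  D = -0.240786-0.174048i
d^3_{2,2}: k∈[0..1] ⇒ +0.004740 -0.117389 = -0.112649;  D = -0.105820-0.038626i
d^3_{3,2}: single k=0 term ⇒ -0.025840;  D = -0.025770-0.001913i
Y_3^{m'}(θ=0.4426,φ=0.4823) and Σ D·Y over m':
  (-0.1002+0.6260i)·(+0.0041-0.0325i)  (+0.0006+0.0054i)·(+0.0965-0.1392i)  (-0.1869-0.4507i)·(+0.3780-0.1979i)  (-0.3153-0.3988i)·(+0.3652+0.0000i)  (-0.2408-0.1740i)·(-0.3780-0.1979i)  (-0.1058-0.0386i)·(+0.0965+0.1392i)  (-0.0258-0.0019i)·(-0.0041-0.0325i)
Y_3^2(R⁻¹ n̂) = -0.202427-0.176933i

Re=-0.2024 Im=-0.1769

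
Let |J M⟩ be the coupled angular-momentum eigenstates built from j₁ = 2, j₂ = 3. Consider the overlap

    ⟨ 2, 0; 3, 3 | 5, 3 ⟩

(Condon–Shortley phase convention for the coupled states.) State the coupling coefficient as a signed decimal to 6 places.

triangle: 0!·4!·6!/11! = 17280/39916800
(j±m)!: 2!·2!·6!·0!·8!·2! = 232243200
prefactor² = (2J+1)·Δ·N² = 1105920
  k=0: +1/(0!·0!·2!·6!·2!·0!) = 1/2880
Σ = 1/2880  ⇒  CG² = 1105920·(1/2880)² = 2/15
CG = +√(2/15) = +0.365148

+0.365148  (= +√(2/15))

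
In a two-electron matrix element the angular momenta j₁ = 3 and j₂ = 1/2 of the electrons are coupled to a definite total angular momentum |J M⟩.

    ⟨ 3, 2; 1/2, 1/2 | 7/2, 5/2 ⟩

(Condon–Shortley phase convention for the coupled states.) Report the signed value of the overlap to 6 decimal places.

+√(6/7) = +0.925820

√[8·0!6!1!/8! · 5!1!1!0!6!1!] = √(86400/7)
  +(−1)^0/∏(0,0,1,1,5,0)! = 1/120  (running 1/120)
⟨..|..⟩ = √(86400/7)·(1/120) = +0.925820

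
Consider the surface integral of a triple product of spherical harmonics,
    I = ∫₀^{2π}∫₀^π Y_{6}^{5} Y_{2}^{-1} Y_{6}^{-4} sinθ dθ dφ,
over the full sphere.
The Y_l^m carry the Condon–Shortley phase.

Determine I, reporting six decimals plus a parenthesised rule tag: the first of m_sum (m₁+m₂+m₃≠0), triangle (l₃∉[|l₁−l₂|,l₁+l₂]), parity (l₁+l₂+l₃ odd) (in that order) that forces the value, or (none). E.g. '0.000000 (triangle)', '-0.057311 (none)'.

Rules hold: Σm=0, L=14 even, 4≤6≤8.
N = 13·5·13 = 845
Δ = 2!·10!·2!/15! = 1/90090
Racah Σ t=0..2: t=0:+1/69120 t=1:−1/14400 t=2:+1/69120 = -7/172800
⇒ 3j(6 2 6; 0 0 0)² = 14/715, sgn -1
Racah Σ t=0..1: t=0:+1/725760 t=1:−1/7257600 = 1/806400
⇒ 3j(6 2 6; 5 -1 -4)² = 27/910, sgn +1
4πI² = N·(3j₀)²·(3jₘ)² = 27/55
I = -1·√(0.490909/4π) = -0.19764945
No selection rule forces the value: the integral is nonzero (none).

-0.197649 (none)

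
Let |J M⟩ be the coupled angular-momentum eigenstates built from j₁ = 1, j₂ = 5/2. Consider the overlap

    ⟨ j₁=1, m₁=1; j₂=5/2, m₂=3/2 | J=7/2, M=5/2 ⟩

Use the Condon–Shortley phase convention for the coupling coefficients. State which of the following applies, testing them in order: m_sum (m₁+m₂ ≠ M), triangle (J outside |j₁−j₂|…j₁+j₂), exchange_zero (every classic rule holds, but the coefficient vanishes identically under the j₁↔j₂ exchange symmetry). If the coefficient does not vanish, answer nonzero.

nonzero

m-sum: m₁+m₂ = 1+3/2 = 5/2, M = 5/2  ✓
triangle: |j₁−j₂| = 3/2 ≤ J = 7/2 ≤ j₁+j₂ = 7/2  ✓
exchange: j₁≠j₂ or m₁≠m₂ — the exchange symmetry imposes no constraint here
value check: CG = +√(5/7) = +0.845154 ≠ 0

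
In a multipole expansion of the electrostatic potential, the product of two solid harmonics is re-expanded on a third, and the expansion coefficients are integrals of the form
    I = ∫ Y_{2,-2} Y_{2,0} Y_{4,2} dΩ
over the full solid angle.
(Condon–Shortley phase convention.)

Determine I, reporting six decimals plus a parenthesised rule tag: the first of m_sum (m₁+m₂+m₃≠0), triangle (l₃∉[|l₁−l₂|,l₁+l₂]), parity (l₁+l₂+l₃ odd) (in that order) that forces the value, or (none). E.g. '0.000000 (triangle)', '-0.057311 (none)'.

m-sum 0 ✓  L=8 even ✓  0≤4≤4 ✓
Π(2lᵢ+1) = 5×5×9 = 225
triangle coeff Δ(2,2,4) = 1/630
Σ_t [0,0]: t=0:+1/16 = 1/16
(3j)²=2/35 [(2 2 4; 0 0 0)], sign=+1
Σ_t [0,0]: t=0:+1/96 = 1/96
(3j)²=1/42 [(2 2 4; -2 0 2)], sign=+1
⇒ 4πI² = 15/49
I = (+1)√(15/49/(4π)) = 0.15607835
No selection rule forces the value: the integral is nonzero (none).

0.156078 (none)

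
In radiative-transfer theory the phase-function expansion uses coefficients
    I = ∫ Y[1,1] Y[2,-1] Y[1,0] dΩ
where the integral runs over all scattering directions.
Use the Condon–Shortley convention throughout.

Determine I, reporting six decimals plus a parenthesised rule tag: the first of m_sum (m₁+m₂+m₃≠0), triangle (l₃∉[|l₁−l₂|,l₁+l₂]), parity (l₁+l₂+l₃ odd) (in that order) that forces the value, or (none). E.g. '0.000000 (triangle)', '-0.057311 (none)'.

-0.218510 (none)

Rules hold: Σm=0, L=4 even, 1≤1≤3.
N = 3·5·3 = 45
Δ = 2!·0!·2!/5! = 1/30
Racah Σ t=1..1: t=1:−1/1 = -1/1
⇒ 3j(1 2 1; 0 0 0)² = 2/15, sgn +1
Racah Σ t=0..0: t=0:+1/2 = 1/2
⇒ 3j(1 2 1; 1 -1 0)² = 1/10, sgn -1
4πI² = N·(3j₀)²·(3jₘ)² = 3/5
I = -1·√(0.6/4π) = -0.21850969
No selection rule forces the value: the integral is nonzero (none).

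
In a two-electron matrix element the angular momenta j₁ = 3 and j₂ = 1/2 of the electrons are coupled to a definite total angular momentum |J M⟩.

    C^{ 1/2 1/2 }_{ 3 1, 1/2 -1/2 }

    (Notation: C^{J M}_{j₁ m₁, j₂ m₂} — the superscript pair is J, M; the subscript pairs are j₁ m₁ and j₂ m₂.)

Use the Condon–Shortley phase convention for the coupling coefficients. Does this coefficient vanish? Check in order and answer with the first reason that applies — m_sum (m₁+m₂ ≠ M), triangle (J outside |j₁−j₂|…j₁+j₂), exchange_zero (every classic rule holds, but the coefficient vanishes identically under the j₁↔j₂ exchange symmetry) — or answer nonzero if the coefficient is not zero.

triangle

m-sum: m₁+m₂ = 1+(-1/2) = 1/2, M = 1/2  ✓
triangle: need |j₁−j₂| ≤ J ≤ j₁+j₂, i.e. J ∈ [5/2, 7/2]; J = 1/2 is outside ✗ ⇒ coefficient is 0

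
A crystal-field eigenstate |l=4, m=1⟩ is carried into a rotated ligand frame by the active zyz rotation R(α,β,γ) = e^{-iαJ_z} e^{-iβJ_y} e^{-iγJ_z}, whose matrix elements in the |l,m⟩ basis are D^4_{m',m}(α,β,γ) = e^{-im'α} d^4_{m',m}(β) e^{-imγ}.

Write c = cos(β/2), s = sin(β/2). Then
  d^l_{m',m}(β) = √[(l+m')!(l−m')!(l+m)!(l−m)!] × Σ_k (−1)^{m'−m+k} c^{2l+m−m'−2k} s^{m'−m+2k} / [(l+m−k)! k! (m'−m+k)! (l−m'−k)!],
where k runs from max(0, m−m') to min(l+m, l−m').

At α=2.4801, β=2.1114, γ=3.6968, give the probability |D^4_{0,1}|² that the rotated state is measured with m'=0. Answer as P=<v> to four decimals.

D^4_{0,1}(2.4801,2.1114,3.6968) = e^{-i·0·2.4801}·d^4_{0,1}(2.1114)·e^{-i·1·3.6968}. Compute d first:
Half-angle: c=0.492619, s=0.870245. N=√(24·24·120·6)=643.987578
Admissible k: 1..4 (factorial args all ≥0)
  k=1: (−1)^0·643.9876/(144)·0.4926^7·0.8702^1 = +0.027399
  k=2: (−1)^1·643.9876/(24)·0.4926^5·0.8702^3 = -0.513033
  k=3: (−1)^2·643.9876/(24)·0.4926^3·0.8702^5 = +1.601059
  k=4: (−1)^3·643.9876/(144)·0.4926^1·0.8702^7 = -0.832756
d^4_{0,1}(2.1114) = +0.027399 -0.513033 +1.601059 -0.832756 = +0.282668
|D^4_{0,1}|² = |d^4_{0,1}(β)|² = (+0.282668)² = 0.079901 (the z-rotation phases have unit modulus)

P=0.0799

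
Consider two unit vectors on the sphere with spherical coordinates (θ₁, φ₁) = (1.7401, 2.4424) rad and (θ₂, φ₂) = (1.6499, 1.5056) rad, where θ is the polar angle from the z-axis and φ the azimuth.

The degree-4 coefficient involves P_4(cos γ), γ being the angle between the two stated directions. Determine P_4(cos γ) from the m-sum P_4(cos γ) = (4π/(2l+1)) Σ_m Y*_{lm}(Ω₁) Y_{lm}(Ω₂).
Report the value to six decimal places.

-0.404560

Expand P_4 via completeness: Σ_{m} conj(Y_{4,m}) at Ω₁ times Y_{4,m} at Ω₂ —
  m=-4: Y*=-0.393170-0.141216i  Y=+0.422247+0.112682i  product -0.150102-0.103931i
  m=-3: Y*=-0.101548-0.174601i  Y=+0.019043-0.096115i  product -0.018716+0.006436i
  m=-2: Y*=-0.044679+0.256570i  Y=+0.315205+0.041335i  product -0.024688+0.079025i
  m=-1: Y*=-0.168460+0.141660i  Y=+0.007178-0.109938i  product +0.014365+0.019537i
  m=+0: Y*=+0.230241-0.000000i  Y=+0.297684+0.000000i  product +0.068539+0.000000i
  m=+1: Y*=+0.168460+0.141660i  Y=-0.007178-0.109938i  product +0.014365-0.019537i
  m=+2: Y*=-0.044679-0.256570i  Y=+0.315205-0.041335i  product -0.024688-0.079025i
  m=+3: Y*=+0.101548-0.174601i  Y=-0.019043-0.096115i  product -0.018716-0.006436i
  m=+4: Y*=-0.393170+0.141216i  Y=+0.422247-0.112682i  product -0.150102+0.103931i
Accumulated sum -0.289744+0.000000i; after 4π/(2l+1) scaling, -0.404560+0.000000i ⇒ P_4 = -0.404560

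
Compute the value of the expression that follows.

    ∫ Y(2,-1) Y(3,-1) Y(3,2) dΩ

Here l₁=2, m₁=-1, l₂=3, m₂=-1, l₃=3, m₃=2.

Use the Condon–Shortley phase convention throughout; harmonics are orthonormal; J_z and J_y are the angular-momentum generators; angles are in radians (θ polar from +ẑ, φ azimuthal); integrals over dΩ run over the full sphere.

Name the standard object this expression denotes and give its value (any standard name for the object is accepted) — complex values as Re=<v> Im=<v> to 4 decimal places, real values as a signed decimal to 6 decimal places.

This is a Gaunt coefficient — the integral of a triple product of spherical harmonics over the sphere.
Checks pass: Σm=0; 8 even; l₃=3∈[1,5].
(2·2+1)(2·3+1)(2·3+1) = 245
Δ: 2! 2! 4! / 9! → 1/3780
sum: t=0:+1/24 t=1:−1/4 t=2:+1/24 = -1/6
3j²(2 3 3; 0 0 0) = Δ·Π!·Σ² = 4/105  (sign +1)
sum: t=1:−1/12 t=2:+1/48 = -1/16
3j²(2 3 3; -1 -1 2) = Δ·Π!·Σ² = 1/28  (sign +1)
combine: 4πI² = 245·4/105·1/28 = 1/3
take √, sign +1: I = 0.16286750

Gaunt coefficient, +0.162868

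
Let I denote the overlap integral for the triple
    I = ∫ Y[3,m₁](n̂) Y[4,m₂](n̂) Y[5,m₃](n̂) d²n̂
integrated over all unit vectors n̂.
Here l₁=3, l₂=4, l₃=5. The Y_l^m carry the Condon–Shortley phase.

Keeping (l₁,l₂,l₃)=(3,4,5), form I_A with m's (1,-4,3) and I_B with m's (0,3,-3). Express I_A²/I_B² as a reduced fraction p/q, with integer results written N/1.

Same 3,4,5: normalisation and zero-m 3j drop out of the ratio.
A: Δ: 2! 4! 6! / 13! → 1/180180; sum: t=0:+1/5760 = 1/5760; 3j²(3 4 5; 1 -4 3) = Δ·Π!·Σ² = 56/2145  (sign +1)
B: Δ: 2! 4! 6! / 13! → 1/180180; sum: t=1:−1/2880 t=2:+1/1440 = 1/2880; 3j²(3 4 5; 0 3 -3) = Δ·Π!·Σ² = 7/715  (sign +1)
I_A²/I_B² = (56/2145)/(7/715) = 8/3

8/3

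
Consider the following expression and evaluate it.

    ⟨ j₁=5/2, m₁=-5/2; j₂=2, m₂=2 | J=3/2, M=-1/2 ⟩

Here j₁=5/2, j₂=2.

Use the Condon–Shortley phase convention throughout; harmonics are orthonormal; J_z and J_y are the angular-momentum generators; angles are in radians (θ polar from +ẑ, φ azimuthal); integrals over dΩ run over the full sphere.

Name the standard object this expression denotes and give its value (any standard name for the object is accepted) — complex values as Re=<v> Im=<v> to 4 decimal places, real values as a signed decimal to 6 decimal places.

This is a Clebsch–Gordan (vector-coupling) coefficient.
√[4·3!2!1!/7! · 0!5!4!0!1!2!] = √(384/7)
  +(−1)^3/∏(3,0,2,1,0,0)! = -1/12  (running -1/12)
⟨..|..⟩ = √(384/7)·(-1/12) = -0.617213

Clebsch–Gordan coefficient, −√(8/21) ≈ -0.617213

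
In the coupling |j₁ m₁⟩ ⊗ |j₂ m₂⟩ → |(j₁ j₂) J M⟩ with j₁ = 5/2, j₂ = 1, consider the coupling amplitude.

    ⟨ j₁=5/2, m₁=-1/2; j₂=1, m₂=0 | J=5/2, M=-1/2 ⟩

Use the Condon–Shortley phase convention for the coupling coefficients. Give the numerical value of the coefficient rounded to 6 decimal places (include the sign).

−√(1/35) = -0.169031

triangle: 1!×4!×1!/7! = 24/5040
(j±m)!: 2!×3!×1!×1!×2!×3! = 144
prefactor² = (2J+1)×Δ×N² = 144/35
  k=0: +1/(0!×1!×3!×1!×1!×0!) = 1/6
  k=1: −1/(1!×0!×2!×0!×2!×1!) = -1/4
Σ = -1/12  ⇒  CG² = 144/35×(-1/12)² = 1/35
CG = −√(1/35) = -0.169031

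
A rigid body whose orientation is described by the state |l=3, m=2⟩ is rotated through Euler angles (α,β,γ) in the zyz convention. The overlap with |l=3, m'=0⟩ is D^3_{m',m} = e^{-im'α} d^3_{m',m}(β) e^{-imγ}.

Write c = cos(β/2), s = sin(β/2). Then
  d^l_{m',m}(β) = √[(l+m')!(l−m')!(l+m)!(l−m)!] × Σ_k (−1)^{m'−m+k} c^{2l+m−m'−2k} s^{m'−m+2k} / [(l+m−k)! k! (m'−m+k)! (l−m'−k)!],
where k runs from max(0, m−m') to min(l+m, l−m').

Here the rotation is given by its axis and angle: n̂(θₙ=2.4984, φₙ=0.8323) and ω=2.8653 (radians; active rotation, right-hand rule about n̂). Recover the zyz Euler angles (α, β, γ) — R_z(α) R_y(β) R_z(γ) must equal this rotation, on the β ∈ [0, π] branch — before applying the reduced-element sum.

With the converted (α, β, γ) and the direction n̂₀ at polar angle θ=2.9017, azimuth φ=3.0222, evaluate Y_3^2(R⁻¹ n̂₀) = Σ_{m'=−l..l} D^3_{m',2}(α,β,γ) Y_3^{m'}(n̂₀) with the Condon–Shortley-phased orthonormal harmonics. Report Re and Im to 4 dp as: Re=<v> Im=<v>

Re=-0.1178 Im=-0.1427

Axis–angle → zyz. n̂ = (sinθₙcosφₙ, sinθₙsinφₙ, cosθₙ) = (+0.403740, +0.443506, -0.800185), ω = 2.8653.
R = I cosω + sinω [n̂]ₓ + (1−cosω) n̂n̂ᵀ gives
  R = [-0.642244, +0.569614, -0.512896; +0.133048, -0.576137, -0.806451; -0.754865, -0.586178, +0.294235]
β = atan2(√(R₁₃²+R₂₃²), R₃₃) = 1.272142; α = atan2(R₂₃, R₁₃) mod 2π = 4.145925; γ = atan2(R₃₂, −R₃₁) mod 2π = 5.622918
Need the full column D^3_{m',2} for m'=−3..3 at α=4.1459, β=1.2721, γ=5.6229.
cos(β/2)=0.804436, sin(β/2)=0.594039
d^3_{-3,2}: single k=5 term ⇒ +0.145762;  D = +0.053911+0.135425i
d^3_{-2,2}: k∈[4..5] ⇒ +0.402915 -0.043943 = +0.358972;  D = -0.352673-0.066951i
d^3_{-1,2}: k∈[3..4] ⇒ +0.690160 -0.188177 = +0.501983;  D = +0.343664-0.365899i
d^3_{0,2}: k∈[2..3] ⇒ +0.809388 -0.441372 = +0.368017;  D = +0.091142+0.356552i
d^3_{1,2}: k∈[1..2] ⇒ +0.632809 -0.690160 = -0.057351;  D = +0.054508+0.017834i
d^3_{2,2}: k∈[0..1] ⇒ +0.270987 -0.738867 = -0.467880;  D = -0.361407+0.297147i
d^3_{3,2}: single k=0 term ⇒ -0.490172;  D = -0.059490-0.486548i
Y_3^{m'}(θ=2.9017,φ=3.0222) and Σ D·Y over m':
  (+0.0539+0.1354i)·(-0.0052-0.0020i)  (-0.3527-0.0670i)·(-0.0545-0.0133i)  (+0.3437-0.3659i)·(-0.2834-0.0340i)  (+0.0911+0.3566i)·(-0.6227+0.0000i)  (+0.0545+0.0178i)·(+0.2834-0.0340i)  (-0.3614+0.2971i)·(-0.0545+0.0133i)  (-0.0595-0.4865i)·(+0.0052-0.0020i)
Y_3^2(R⁻¹ n̂) = -0.117771-0.142683i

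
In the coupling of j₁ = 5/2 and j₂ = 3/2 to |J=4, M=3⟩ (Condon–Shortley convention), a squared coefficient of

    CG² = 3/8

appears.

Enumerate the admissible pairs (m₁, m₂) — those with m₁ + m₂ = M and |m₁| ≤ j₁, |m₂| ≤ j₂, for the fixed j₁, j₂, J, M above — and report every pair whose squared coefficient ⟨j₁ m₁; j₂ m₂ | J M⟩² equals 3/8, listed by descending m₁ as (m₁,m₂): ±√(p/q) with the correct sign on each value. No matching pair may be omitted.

(5/2,1/2): +√(3/8)

Admissible pairs with m₁+m₂ = M = 3: (3/2,3/2), (5/2,1/2)
  (m₁,m₂)=(5/2,1/2): CG² = 3/8, CG = +√(3/8)   ← matches the target
  (m₁,m₂)=(3/2,3/2): CG² = 5/8, CG = +√(5/8)
Pairs with CG² = 3/8: (5/2,1/2): +√(3/8)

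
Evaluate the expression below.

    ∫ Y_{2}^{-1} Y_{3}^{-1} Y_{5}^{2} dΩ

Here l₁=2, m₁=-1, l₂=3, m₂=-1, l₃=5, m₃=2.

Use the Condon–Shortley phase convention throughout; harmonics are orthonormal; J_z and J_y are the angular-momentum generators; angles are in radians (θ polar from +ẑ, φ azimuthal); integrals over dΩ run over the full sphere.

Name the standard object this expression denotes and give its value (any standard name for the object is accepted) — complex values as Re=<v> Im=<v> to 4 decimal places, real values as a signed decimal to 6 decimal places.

Gaunt coefficient, +0.245532

This is a Gaunt coefficient — the integral of a triple product of spherical harmonics over the sphere.
Rules hold: Σm=0, L=10 even, 1≤5≤5.
N = 5·7·11 = 385
Δ = 0!·4!·6!/11! = 1/2310
Racah Σ t=0..0: t=0:+1/144 = 1/144
⇒ 3j(2 3 5; 0 0 0)² = 10/231, sgn -1
Racah Σ t=0..0: t=0:+1/288 = 1/288
⇒ 3j(2 3 5; -1 -1 2)² = 1/22, sgn -1
4πI² = N·(3j₀)²·(3jₘ)² = 25/33
I = +1·√(0.757576/4π) = 0.24553200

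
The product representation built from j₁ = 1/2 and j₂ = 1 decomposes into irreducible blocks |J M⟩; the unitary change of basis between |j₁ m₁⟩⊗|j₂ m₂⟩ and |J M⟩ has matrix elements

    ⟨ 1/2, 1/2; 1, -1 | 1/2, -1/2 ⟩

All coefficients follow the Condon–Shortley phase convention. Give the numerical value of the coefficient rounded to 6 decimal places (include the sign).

+0.816497  (= +√(2/3))

√[2·1!0!1!/3! · 1!0!0!2!0!1!] = √(2/3)
  +(−1)^0/∏(0,1,0,0,0,1)! = 1  (running 1)
⟨..|..⟩ = √(2/3)·(1) = +0.816497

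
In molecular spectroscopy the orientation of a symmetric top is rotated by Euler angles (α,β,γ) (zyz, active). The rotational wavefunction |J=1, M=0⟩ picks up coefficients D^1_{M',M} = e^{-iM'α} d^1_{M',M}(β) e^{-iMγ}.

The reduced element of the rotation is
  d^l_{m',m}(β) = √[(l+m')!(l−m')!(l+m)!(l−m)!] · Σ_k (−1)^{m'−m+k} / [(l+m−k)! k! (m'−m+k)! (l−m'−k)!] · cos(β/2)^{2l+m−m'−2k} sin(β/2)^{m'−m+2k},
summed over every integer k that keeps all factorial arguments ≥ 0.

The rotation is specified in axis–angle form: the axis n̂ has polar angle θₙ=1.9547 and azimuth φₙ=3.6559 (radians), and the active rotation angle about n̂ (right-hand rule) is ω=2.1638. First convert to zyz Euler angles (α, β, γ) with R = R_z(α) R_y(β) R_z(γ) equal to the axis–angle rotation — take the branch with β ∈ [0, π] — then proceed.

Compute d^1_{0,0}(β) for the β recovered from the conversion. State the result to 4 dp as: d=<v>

d=-0.3402

Axis–angle → zyz. n̂ = (sinθₙcosφₙ, sinθₙsinφₙ, cosθₙ) = (-0.807260, -0.456124, -0.374543), ω = 2.1638.
R = I cosω + sinω [n̂]ₓ + (1−cosω) n̂n̂ᵀ gives
  R = [+0.457002, +0.884582, +0.093077; +0.263391, -0.234536, +0.935745; +0.849573, -0.403122, -0.340175]
β = atan2(√(R₁₃²+R₂₃²), R₃₃) = 1.917899; α = atan2(R₂₃, R₁₃) mod 2π = 1.471654; γ = atan2(R₃₂, −R₃₁) mod 2π = 3.584632
d^1_{0,0}(β=1.9179) via the finite sum:
Half-angle: c=0.574380, s=0.818589. N=√(1·1·1·1)=1.000000
k∈{0,1} keeps every argument non-negative
  k=0: (−1)^0·1.0000/(1)·0.5744^2·0.8186^0 = +0.329913
  k=1: (−1)^1·1.0000/(1)·0.5744^0·0.8186^2 = -0.670087
d^1_{0,0}(1.9179) = +0.329913 -0.670087 = -0.340175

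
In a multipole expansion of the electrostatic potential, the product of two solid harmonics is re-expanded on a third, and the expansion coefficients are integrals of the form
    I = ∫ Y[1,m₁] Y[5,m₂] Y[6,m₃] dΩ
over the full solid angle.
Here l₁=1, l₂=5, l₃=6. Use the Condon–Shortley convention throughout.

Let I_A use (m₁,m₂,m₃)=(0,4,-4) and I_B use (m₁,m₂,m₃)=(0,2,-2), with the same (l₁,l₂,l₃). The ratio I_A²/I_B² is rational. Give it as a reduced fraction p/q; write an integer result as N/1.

5/8

l's match ⇒ only the (l;m) 3-j factors differ between A and B.
A: triangle coeff Δ(1,5,6) = 1/858; Σ_t [0,0]: t=0:+1/362880 = 1/362880; (3j)²=10/429 [(1 5 6; 0 4 -4)], sign=+1
B: triangle coeff Δ(1,5,6) = 1/858; Σ_t [0,0]: t=0:+1/30240 = 1/30240; (3j)²=16/429 [(1 5 6; 0 2 -2)], sign=+1
I_A²/I_B² = (10/429)/(16/429) = 5/8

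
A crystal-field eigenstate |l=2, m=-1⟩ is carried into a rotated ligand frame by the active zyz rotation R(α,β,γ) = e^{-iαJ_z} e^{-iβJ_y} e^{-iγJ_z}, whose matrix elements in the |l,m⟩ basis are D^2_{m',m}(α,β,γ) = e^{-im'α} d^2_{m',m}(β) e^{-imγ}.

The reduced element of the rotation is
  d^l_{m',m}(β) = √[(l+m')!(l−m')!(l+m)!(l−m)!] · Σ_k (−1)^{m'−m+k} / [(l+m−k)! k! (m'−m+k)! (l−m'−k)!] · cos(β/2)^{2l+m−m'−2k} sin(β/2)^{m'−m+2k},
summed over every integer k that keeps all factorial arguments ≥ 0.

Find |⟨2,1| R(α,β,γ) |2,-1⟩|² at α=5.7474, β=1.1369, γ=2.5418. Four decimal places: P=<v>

P=0.2846

First d^2_{1,-1}(β=1.1369), then the phase factors e^{-i(1)α} and e^{-i(-1)γ}:
c=cos(1.136900/2)=0.842736, s=sin(1.136900/2)=0.538326; N=√[6·1·1·6]=6.000000
k∈{0,1} keeps every argument non-negative
  k=0: (−1)^2·6.0000/(2)·0.8427^2·0.5383^2 = +0.617442
  k=1: (−1)^3·6.0000/(6)·0.8427^0·0.5383^4 = -0.083981
d^2_{1,-1}(1.1369) = +0.617442 -0.083981 = +0.533461
|D^2_{1,-1}|² = |d^2_{1,-1}(β)|² = (+0.533461)² = 0.284580 (the z-rotation phases have unit modulus)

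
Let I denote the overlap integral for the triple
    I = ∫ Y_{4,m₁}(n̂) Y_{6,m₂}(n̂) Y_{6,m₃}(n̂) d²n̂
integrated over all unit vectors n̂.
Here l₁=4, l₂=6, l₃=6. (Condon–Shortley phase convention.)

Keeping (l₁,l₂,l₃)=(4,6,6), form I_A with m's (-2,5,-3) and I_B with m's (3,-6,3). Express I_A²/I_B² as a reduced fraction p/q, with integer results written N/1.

Shared (l₁,l₂,l₃)=(4,6,6): N and (l;000)² cancel in I_A²/I_B².
A: Δ = 4!·4!·8!/17! = 1/15315300; Racah Σ t=3..4: t=3:−1/1451520 t=4:+1/483840 = 1/725760; ⇒ 3j(4 6 6; -2 5 -3)² = 24/1547, sgn -1
B: Δ = 4!·4!·8!/17! = 1/15315300; Racah Σ t=0..0: t=0:+1/5806080 = 1/5806080; ⇒ 3j(4 6 6; 3 -6 3)² = 9/884, sgn -1
I_A²/I_B² = (24/1547)/(9/884) = 32/21

32/21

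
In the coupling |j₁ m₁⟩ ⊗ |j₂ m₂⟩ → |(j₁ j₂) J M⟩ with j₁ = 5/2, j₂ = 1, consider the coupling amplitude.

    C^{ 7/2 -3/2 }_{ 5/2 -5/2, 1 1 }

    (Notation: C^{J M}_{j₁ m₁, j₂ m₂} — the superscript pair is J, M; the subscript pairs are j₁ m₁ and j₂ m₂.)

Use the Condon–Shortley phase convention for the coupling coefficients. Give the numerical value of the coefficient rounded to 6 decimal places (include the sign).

triangle: 0!·5!·2!/8! = 240/40320
(j±m)!: 0!·5!·2!·0!·2!·5! = 57600
prefactor² = (2J+1)·Δ·N² = 19200/7
  k=0: +1/(0!·0!·5!·2!·0!·0!) = 1/240
Σ = 1/240  ⇒  CG² = 19200/7·(1/240)² = 1/21
CG = +√(1/21) = +0.218218

+√(1/21) = +0.218218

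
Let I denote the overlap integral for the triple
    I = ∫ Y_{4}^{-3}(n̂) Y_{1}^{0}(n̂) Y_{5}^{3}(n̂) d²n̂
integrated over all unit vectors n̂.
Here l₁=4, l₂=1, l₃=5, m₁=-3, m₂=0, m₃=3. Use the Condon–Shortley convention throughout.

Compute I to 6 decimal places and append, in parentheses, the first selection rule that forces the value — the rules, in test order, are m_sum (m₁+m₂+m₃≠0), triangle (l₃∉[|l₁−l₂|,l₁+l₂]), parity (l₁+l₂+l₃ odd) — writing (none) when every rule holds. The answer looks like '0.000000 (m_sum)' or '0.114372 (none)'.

-0.196426 (none)

Checks pass: Σm=0; 10 even; l₃=5∈[3,5].
(2·4+1)(2·1+1)(2·5+1) = 297
Δ: 0! 8! 2! / 11! → 1/495
sum: t=0:+1/576 = 1/576
3j²(4 1 5; 0 0 0) = Δ·Π!·Σ² = 5/99  (sign -1)
sum: t=0:+1/5040 = 1/5040
3j²(4 1 5; -3 0 3) = Δ·Π!·Σ² = 16/495  (sign +1)
combine: 4πI² = 297·5/99·16/495 = 16/33
take √, sign -1: I = -0.19642560
No selection rule forces the value: the integral is nonzero (none).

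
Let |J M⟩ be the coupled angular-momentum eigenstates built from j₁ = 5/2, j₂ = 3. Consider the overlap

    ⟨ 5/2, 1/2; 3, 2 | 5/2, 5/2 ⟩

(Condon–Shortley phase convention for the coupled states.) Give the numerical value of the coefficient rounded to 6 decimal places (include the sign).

+√(5/14) = +0.597614

j₁+j₂−J=3  J+j₁−j₂=2  J−j₁+j₂=3  j₁+j₂+J+1=9
(j₁±m₁, j₂±m₂, J±M) = (3,2,5,1,5,0)
P² = 1440/7
sum k=2..2:
  [2] +1/24 = 1/24
S = 1/24
C² = P²·S² = 5/14 ; C = +0.597614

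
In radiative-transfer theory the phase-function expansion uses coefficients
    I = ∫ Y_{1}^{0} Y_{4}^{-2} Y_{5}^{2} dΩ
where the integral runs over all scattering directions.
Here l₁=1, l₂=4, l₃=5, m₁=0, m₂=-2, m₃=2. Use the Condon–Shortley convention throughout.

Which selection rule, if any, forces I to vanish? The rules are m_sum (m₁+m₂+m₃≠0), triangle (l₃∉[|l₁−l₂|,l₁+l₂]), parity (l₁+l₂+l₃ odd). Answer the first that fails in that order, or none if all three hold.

m₁+m₂+m₃ = 0 − 2 + 2 = 0  ✓
triangle: |1−4|=3 ≤ l₃=5 ≤ 1+4=5  ✓
parity: l₁+l₂+l₃ = 10 is even  ✓

none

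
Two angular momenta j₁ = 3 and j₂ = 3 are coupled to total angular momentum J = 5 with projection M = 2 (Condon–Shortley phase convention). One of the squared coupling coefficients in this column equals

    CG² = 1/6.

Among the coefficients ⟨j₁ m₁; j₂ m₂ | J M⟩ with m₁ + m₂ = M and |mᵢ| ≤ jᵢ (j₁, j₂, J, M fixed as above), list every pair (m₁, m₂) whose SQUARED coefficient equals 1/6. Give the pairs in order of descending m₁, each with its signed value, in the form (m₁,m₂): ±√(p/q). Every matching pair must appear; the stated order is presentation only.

(3,-1): +√(1/6); (-1,3): −√(1/6)

Admissible pairs with m₁+m₂ = M = 2: (-1,3), (0,2), (1,1), (2,0), (3,-1)
  (m₁,m₂)=(3,-1): CG² = 1/6, CG = +√(1/6)   ← matches the target
  (m₁,m₂)=(2,0): CG² = 1/3, CG = +√(1/3)
  (m₁,m₂)=(1,1): CG² = 0/1, CG = 0
  (m₁,m₂)=(0,2): CG² = 1/3, CG = −√(1/3)
  (m₁,m₂)=(-1,3): CG² = 1/6, CG = −√(1/6)   ← matches the target
Pairs with CG² = 1/6: (3,-1): +√(1/6); (-1,3): −√(1/6)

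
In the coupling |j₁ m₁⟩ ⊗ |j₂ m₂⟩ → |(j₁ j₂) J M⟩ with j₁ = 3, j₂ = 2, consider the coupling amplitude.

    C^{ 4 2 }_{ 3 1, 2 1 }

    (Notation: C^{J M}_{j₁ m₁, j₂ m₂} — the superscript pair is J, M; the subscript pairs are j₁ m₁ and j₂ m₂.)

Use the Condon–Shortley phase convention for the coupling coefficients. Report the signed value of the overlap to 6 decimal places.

triangle: 1!·5!·3!/10! = 720/3628800
(j±m)!: 4!·2!·3!·1!·6!·2! = 414720
prefactor² = (2J+1)·Δ·N² = 5184/7
  k=0: +1/(0!·1!·2!·3!·3!·0!) = 1/72
  k=1: −1/(1!·0!·1!·2!·4!·1!) = -1/48
Σ = -1/144  ⇒  CG² = 5184/7·(-1/144)² = 1/28
CG = −√(1/28) = -0.188982

-0.188982  (= −√(1/28))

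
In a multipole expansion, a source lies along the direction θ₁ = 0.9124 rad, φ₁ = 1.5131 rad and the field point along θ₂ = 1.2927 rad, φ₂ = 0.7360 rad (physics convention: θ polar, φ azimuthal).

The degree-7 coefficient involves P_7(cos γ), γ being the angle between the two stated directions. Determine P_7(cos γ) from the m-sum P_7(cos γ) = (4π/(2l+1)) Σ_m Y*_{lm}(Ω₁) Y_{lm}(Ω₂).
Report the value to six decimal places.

0.116534

Addition theorem: P_7(cos γ) = (4π/15) Σ_m Y*_{lm}(Ω₁) Y_{lm}(Ω₂), m = −7…7:
  [-7]  conj(Y_{7,-7})(Ω₁) = (-0.038064, -0.089067) ; Y_{7,-7}(Ω₂) = (0.161767, 0.343962) ; Δ = (0.024478, -0.027501)
  [-6]  conj(Y_{7,-6})(Ω₁) = (-0.263711, 0.095121) ; Y_{7,-6}(Ω₂) = (-0.118590, 0.388331) ; Δ = (-0.005665, -0.113687)
  [-5]  conj(Y_{7,-5})(Ω₁) = (0.124971, 0.421118) ; Y_{7,-5}(Ω₂) = (0.005248, -0.003134) ; Δ = (0.001976, 0.001818)
  [-4]  conj(Y_{7,-4})(Ω₁) = (0.319377, -0.075045) ; Y_{7,-4}(Ω₂) = (0.341201, 0.068310) ; Δ = (0.114098, -0.003789)
  [-3]  conj(Y_{7,-3})(Ω₁) = (0.015718, 0.089902) ; Y_{7,-3}(Ω₂) = (0.067993, 0.091857) ; Δ = (-0.007189, 0.007557)
  [-2]  conj(Y_{7,-2})(Ω₁) = (0.365221, -0.042332) ; Y_{7,-2}(Ω₂) = (0.029467, -0.297284) ; Δ = (-0.001823, -0.109822)
  [-1]  conj(Y_{7,-1})(Ω₁) = (-0.003863, -0.066878) ; Y_{7,-1}(Ω₂) = (0.115914, -0.104993) ; Δ = (-0.007469, -0.007347)
  [+0]  conj(Y_{7,0})(Ω₁) = (0.347192, -0.000000) ; Y_{7,0}(Ω₂) = (-0.281425, 0.000000) ; Δ = (-0.097708, 0.000000)
  [+1]  conj(Y_{7,1})(Ω₁) = (0.003863, -0.066878) ; Y_{7,1}(Ω₂) = (-0.115914, -0.104993) ; Δ = (-0.007469, 0.007347)
  [+2]  conj(Y_{7,2})(Ω₁) = (0.365221, 0.042332) ; Y_{7,2}(Ω₂) = (0.029467, 0.297284) ; Δ = (-0.001823, 0.109822)
  [+3]  conj(Y_{7,3})(Ω₁) = (-0.015718, 0.089902) ; Y_{7,3}(Ω₂) = (-0.067993, 0.091857) ; Δ = (-0.007189, -0.007557)
  [+4]  conj(Y_{7,4})(Ω₁) = (0.319377, 0.075045) ; Y_{7,4}(Ω₂) = (0.341201, -0.068310) ; Δ = (0.114098, 0.003789)
  [+5]  conj(Y_{7,5})(Ω₁) = (-0.124971, 0.421118) ; Y_{7,5}(Ω₂) = (-0.005248, -0.003134) ; Δ = (0.001976, -0.001818)
  [+6]  conj(Y_{7,6})(Ω₁) = (-0.263711, -0.095121) ; Y_{7,6}(Ω₂) = (-0.118590, -0.388331) ; Δ = (-0.005665, 0.113687)
  [+7]  conj(Y_{7,7})(Ω₁) = (0.038064, -0.089067) ; Y_{7,7}(Ω₂) = (-0.161767, 0.343962) ; Δ = (0.024478, 0.027501)
Σ over m = (0.139102, -0.000000); ×(4π/15) → (0.116534, -0.000000). Real part: 0.116534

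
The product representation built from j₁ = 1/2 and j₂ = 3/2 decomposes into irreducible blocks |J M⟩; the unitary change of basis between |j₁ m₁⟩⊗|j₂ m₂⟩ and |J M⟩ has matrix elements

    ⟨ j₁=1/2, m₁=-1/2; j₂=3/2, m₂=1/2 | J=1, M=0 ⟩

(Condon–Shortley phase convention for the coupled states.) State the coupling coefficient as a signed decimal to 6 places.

triangle: 1!·0!·2!/4! = 2/24
(j±m)!: 0!·1!·2!·1!·1!·1! = 2
prefactor² = (2J+1)·Δ·N² = 1/2
  k=1: −1/(1!·0!·0!·1!·0!·1!) = -1
Σ = -1  ⇒  CG² = 1/2·(-1)² = 1/2
CG = −√(1/2) = -0.707107

-0.707107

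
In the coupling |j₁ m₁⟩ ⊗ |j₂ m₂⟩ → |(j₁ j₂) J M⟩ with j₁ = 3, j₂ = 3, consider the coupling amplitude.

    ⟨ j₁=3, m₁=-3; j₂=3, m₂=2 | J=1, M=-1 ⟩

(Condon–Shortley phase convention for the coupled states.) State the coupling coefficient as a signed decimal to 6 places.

j₁+j₂−J=5  J+j₁−j₂=1  J−j₁+j₂=1  j₁+j₂+J+1=8
(j₁±m₁, j₂±m₂, J±M) = (0,6,5,1,0,2)
P² = 10800/7
sum k=5..5:
  [5] −1/120 = -1/120
S = -1/120
C² = P²·S² = 3/28 ; C = -0.327327

-0.327327  (= −√(3/28))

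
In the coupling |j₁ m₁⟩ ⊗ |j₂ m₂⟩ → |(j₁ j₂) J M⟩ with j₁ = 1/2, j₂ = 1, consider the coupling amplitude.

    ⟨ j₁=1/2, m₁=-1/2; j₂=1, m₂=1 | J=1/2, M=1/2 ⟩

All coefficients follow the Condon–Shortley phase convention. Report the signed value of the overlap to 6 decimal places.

√[2·1!0!1!/3! · 0!1!2!0!1!0!] = √(2/3)
  +(−1)^1/∏(1,0,0,1,0,0)! = -1  (running -1)
⟨..|..⟩ = √(2/3)·(-1) = -0.816497

-0.816497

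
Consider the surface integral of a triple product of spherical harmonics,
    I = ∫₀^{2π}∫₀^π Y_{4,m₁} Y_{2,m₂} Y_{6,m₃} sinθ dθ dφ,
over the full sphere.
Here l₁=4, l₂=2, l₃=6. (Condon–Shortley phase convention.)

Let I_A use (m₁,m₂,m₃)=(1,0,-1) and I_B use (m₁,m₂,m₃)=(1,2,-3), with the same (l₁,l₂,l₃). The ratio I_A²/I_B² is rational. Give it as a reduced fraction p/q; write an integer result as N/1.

5/3

Same 4,2,6: normalisation and zero-m 3j drop out of the ratio.
A: Δ: 0! 8! 4! / 13! → 1/6435; sum: t=0:+1/2880 = 1/2880; 3j²(4 2 6; 1 0 -1) = Δ·Π!·Σ² = 14/429  (sign -1)
B: Δ: 0! 8! 4! / 13! → 1/6435; sum: t=0:+1/17280 = 1/17280; 3j²(4 2 6; 1 2 -3) = Δ·Π!·Σ² = 14/715  (sign -1)
I_A²/I_B² = (14/429)/(14/715) = 5/3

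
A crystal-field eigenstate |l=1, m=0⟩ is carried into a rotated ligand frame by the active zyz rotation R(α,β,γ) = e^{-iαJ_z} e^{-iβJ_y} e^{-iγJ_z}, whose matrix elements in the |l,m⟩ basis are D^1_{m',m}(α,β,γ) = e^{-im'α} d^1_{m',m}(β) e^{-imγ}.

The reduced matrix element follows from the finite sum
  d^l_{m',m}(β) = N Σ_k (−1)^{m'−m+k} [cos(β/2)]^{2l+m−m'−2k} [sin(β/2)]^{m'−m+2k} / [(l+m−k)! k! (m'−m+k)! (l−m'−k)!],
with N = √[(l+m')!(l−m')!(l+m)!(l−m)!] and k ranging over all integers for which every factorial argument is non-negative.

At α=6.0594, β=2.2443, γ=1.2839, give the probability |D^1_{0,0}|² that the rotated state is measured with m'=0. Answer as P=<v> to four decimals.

First d^1_{0,0}(β=2.2443), then the phase factors e^{-i(0)α} and e^{-i(0)γ}:
With c≡cos(β/2)=0.433746 and s≡sin(β/2)=0.901035, N=[1·1·1·1]^{1/2}=1.000000
k∈{0,1} keeps every argument non-negative
  k=0: (−1)^0·1.0000/(1)·0.4337^2·0.9010^0 = +0.188136
  k=1: (−1)^1·1.0000/(1)·0.4337^0·0.9010^2 = -0.811864
d^1_{0,0}(2.2443) = +0.188136 -0.811864 = -0.623728
|D^1_{0,0}|² = |d^1_{0,0}(β)|² = (-0.623728)² = 0.389037 (the z-rotation phases have unit modulus)

P=0.3890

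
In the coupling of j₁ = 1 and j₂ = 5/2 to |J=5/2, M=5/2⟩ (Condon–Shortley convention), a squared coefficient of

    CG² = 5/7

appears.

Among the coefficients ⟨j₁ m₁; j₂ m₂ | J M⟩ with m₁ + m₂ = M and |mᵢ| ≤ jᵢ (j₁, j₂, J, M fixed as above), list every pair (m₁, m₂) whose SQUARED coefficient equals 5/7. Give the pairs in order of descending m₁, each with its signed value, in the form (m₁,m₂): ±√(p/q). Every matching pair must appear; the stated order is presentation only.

(0,5/2): −√(5/7)

Admissible pairs with m₁+m₂ = M = 5/2: (0,5/2), (1,3/2)
  (m₁,m₂)=(1,3/2): CG² = 2/7, CG = +√(2/7)
  (m₁,m₂)=(0,5/2): CG² = 5/7, CG = −√(5/7)   ← matches the target
Pairs with CG² = 5/7: (0,5/2): −√(5/7)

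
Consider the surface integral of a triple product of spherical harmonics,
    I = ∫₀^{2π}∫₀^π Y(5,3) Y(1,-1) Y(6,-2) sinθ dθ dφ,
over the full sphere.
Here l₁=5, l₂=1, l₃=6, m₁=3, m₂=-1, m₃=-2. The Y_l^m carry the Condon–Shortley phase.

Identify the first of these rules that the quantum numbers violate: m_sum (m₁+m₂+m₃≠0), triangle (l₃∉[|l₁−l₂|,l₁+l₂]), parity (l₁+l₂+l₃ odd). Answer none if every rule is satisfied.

Σmᵢ = 0  ✓
l₃∈[|l₁−l₂|,l₁+l₂]=[4,6], have l₃=6  ✓
Σlᵢ = 12 ⇒ even  ✓

none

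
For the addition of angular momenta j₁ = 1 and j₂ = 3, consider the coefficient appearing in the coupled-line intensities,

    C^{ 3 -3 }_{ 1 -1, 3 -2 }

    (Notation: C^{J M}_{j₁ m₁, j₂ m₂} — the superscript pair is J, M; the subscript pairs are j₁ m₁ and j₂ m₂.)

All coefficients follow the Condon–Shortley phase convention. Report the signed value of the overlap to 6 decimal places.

-0.500000  (= −√(1/4))

j₁+j₂−J=1  J+j₁−j₂=1  J−j₁+j₂=5  j₁+j₂+J+1=8
(j₁±m₁, j₂±m₂, J±M) = (0,2,1,5,0,6)
P² = 3600
sum k=1..1:
  [1] −1/120 = -1/120
S = -1/120
C² = P²·S² = 1/4 ; C = -0.500000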